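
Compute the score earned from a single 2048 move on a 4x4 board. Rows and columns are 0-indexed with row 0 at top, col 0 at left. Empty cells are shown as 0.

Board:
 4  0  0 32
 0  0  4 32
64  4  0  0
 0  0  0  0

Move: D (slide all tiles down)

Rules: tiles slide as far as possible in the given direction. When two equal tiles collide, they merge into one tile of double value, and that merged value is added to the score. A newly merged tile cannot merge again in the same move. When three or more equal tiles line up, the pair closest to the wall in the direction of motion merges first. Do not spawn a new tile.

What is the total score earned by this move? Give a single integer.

Answer: 64

Derivation:
Slide down:
col 0: [4, 0, 64, 0] -> [0, 0, 4, 64]  score +0 (running 0)
col 1: [0, 0, 4, 0] -> [0, 0, 0, 4]  score +0 (running 0)
col 2: [0, 4, 0, 0] -> [0, 0, 0, 4]  score +0 (running 0)
col 3: [32, 32, 0, 0] -> [0, 0, 0, 64]  score +64 (running 64)
Board after move:
 0  0  0  0
 0  0  0  0
 4  0  0  0
64  4  4 64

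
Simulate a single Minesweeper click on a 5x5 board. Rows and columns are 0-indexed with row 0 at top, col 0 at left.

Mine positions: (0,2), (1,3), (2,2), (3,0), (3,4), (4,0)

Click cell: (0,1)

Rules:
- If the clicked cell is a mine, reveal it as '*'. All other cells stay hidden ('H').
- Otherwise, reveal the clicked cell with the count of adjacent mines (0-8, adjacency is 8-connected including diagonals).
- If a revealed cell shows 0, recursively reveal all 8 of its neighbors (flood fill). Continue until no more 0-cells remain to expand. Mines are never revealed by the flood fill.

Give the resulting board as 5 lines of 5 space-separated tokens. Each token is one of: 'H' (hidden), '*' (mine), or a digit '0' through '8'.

H 1 H H H
H H H H H
H H H H H
H H H H H
H H H H H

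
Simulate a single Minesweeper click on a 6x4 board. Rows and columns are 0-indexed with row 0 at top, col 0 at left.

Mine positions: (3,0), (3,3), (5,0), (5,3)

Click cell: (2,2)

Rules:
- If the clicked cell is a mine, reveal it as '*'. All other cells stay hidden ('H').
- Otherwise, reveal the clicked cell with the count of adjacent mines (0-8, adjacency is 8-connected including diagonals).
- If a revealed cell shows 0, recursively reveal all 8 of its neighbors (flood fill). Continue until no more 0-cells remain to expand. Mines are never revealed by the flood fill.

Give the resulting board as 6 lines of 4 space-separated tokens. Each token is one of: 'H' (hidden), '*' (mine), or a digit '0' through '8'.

H H H H
H H H H
H H 1 H
H H H H
H H H H
H H H H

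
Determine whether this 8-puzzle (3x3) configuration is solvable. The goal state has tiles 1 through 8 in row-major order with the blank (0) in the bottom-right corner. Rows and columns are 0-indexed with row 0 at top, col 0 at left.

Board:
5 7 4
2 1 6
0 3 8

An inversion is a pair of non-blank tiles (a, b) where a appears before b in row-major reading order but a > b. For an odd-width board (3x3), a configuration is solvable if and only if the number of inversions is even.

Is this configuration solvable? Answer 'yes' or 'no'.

Answer: yes

Derivation:
Inversions (pairs i<j in row-major order where tile[i] > tile[j] > 0): 14
14 is even, so the puzzle is solvable.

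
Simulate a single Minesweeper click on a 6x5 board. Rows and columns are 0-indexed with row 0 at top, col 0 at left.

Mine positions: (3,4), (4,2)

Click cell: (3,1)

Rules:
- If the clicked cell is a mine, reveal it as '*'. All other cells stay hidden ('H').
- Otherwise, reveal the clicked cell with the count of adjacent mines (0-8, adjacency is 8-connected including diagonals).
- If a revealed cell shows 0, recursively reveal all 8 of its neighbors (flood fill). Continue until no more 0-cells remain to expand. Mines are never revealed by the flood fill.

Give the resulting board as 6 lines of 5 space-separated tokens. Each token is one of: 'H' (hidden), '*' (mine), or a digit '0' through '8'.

H H H H H
H H H H H
H H H H H
H 1 H H H
H H H H H
H H H H H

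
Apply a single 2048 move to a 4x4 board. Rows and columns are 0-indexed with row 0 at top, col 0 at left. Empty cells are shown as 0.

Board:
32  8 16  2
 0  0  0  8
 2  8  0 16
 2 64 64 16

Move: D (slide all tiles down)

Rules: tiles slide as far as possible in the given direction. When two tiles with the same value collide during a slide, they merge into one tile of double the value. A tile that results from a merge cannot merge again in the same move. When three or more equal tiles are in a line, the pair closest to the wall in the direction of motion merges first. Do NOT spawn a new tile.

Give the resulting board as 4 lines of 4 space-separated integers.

Slide down:
col 0: [32, 0, 2, 2] -> [0, 0, 32, 4]
col 1: [8, 0, 8, 64] -> [0, 0, 16, 64]
col 2: [16, 0, 0, 64] -> [0, 0, 16, 64]
col 3: [2, 8, 16, 16] -> [0, 2, 8, 32]

Answer:  0  0  0  0
 0  0  0  2
32 16 16  8
 4 64 64 32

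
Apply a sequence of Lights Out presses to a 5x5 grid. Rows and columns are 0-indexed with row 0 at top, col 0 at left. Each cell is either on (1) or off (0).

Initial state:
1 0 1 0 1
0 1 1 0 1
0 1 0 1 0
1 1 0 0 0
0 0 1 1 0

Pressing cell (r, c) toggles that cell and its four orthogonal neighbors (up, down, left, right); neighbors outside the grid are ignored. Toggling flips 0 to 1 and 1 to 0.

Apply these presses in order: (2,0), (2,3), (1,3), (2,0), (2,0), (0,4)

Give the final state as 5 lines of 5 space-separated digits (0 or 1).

Answer: 1 0 1 0 0
1 1 0 0 1
1 0 1 1 1
0 1 0 1 0
0 0 1 1 0

Derivation:
After press 1 at (2,0):
1 0 1 0 1
1 1 1 0 1
1 0 0 1 0
0 1 0 0 0
0 0 1 1 0

After press 2 at (2,3):
1 0 1 0 1
1 1 1 1 1
1 0 1 0 1
0 1 0 1 0
0 0 1 1 0

After press 3 at (1,3):
1 0 1 1 1
1 1 0 0 0
1 0 1 1 1
0 1 0 1 0
0 0 1 1 0

After press 4 at (2,0):
1 0 1 1 1
0 1 0 0 0
0 1 1 1 1
1 1 0 1 0
0 0 1 1 0

After press 5 at (2,0):
1 0 1 1 1
1 1 0 0 0
1 0 1 1 1
0 1 0 1 0
0 0 1 1 0

After press 6 at (0,4):
1 0 1 0 0
1 1 0 0 1
1 0 1 1 1
0 1 0 1 0
0 0 1 1 0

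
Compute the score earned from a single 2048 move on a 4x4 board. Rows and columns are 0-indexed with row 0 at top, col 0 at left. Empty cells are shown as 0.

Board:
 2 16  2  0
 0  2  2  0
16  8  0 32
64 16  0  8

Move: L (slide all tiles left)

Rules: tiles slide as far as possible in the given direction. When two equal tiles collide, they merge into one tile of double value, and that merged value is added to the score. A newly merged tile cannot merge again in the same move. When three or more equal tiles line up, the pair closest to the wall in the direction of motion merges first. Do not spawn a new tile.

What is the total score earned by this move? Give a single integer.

Slide left:
row 0: [2, 16, 2, 0] -> [2, 16, 2, 0]  score +0 (running 0)
row 1: [0, 2, 2, 0] -> [4, 0, 0, 0]  score +4 (running 4)
row 2: [16, 8, 0, 32] -> [16, 8, 32, 0]  score +0 (running 4)
row 3: [64, 16, 0, 8] -> [64, 16, 8, 0]  score +0 (running 4)
Board after move:
 2 16  2  0
 4  0  0  0
16  8 32  0
64 16  8  0

Answer: 4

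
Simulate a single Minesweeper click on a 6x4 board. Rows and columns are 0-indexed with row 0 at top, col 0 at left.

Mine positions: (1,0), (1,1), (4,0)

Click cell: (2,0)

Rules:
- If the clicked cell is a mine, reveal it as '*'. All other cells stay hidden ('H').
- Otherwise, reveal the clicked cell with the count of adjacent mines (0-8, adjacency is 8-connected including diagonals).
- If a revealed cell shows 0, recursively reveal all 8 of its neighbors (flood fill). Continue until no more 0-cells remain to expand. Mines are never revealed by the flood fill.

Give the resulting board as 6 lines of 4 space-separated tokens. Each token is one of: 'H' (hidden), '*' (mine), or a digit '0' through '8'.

H H H H
H H H H
2 H H H
H H H H
H H H H
H H H H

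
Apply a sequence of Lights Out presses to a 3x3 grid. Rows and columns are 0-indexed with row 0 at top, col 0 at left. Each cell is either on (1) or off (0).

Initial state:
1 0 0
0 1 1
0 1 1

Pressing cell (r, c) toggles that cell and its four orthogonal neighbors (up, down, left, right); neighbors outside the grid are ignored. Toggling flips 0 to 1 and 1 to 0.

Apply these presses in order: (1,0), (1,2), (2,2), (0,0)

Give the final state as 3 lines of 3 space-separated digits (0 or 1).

Answer: 1 1 1
0 1 1
1 0 1

Derivation:
After press 1 at (1,0):
0 0 0
1 0 1
1 1 1

After press 2 at (1,2):
0 0 1
1 1 0
1 1 0

After press 3 at (2,2):
0 0 1
1 1 1
1 0 1

After press 4 at (0,0):
1 1 1
0 1 1
1 0 1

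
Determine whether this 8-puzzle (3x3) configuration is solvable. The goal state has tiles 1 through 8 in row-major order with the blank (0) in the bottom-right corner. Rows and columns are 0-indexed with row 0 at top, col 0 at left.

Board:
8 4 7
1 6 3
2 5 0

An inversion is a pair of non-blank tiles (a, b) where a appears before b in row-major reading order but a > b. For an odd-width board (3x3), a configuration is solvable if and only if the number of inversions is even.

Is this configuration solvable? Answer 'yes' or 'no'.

Answer: no

Derivation:
Inversions (pairs i<j in row-major order where tile[i] > tile[j] > 0): 19
19 is odd, so the puzzle is not solvable.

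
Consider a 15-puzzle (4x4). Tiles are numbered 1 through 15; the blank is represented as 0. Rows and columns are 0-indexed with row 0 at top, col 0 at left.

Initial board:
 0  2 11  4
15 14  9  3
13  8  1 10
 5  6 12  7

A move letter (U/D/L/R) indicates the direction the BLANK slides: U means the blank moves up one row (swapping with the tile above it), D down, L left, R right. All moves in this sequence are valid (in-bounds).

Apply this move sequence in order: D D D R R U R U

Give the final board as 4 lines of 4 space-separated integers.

After move 1 (D):
15  2 11  4
 0 14  9  3
13  8  1 10
 5  6 12  7

After move 2 (D):
15  2 11  4
13 14  9  3
 0  8  1 10
 5  6 12  7

After move 3 (D):
15  2 11  4
13 14  9  3
 5  8  1 10
 0  6 12  7

After move 4 (R):
15  2 11  4
13 14  9  3
 5  8  1 10
 6  0 12  7

After move 5 (R):
15  2 11  4
13 14  9  3
 5  8  1 10
 6 12  0  7

After move 6 (U):
15  2 11  4
13 14  9  3
 5  8  0 10
 6 12  1  7

After move 7 (R):
15  2 11  4
13 14  9  3
 5  8 10  0
 6 12  1  7

After move 8 (U):
15  2 11  4
13 14  9  0
 5  8 10  3
 6 12  1  7

Answer: 15  2 11  4
13 14  9  0
 5  8 10  3
 6 12  1  7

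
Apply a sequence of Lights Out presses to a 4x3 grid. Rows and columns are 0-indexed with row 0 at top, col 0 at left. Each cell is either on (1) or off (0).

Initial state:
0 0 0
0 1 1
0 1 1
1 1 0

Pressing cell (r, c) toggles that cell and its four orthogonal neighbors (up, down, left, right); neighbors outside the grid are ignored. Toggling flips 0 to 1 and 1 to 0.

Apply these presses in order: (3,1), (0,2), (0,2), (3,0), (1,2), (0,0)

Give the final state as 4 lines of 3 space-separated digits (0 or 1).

Answer: 1 1 1
1 0 0
1 0 0
1 1 1

Derivation:
After press 1 at (3,1):
0 0 0
0 1 1
0 0 1
0 0 1

After press 2 at (0,2):
0 1 1
0 1 0
0 0 1
0 0 1

After press 3 at (0,2):
0 0 0
0 1 1
0 0 1
0 0 1

After press 4 at (3,0):
0 0 0
0 1 1
1 0 1
1 1 1

After press 5 at (1,2):
0 0 1
0 0 0
1 0 0
1 1 1

After press 6 at (0,0):
1 1 1
1 0 0
1 0 0
1 1 1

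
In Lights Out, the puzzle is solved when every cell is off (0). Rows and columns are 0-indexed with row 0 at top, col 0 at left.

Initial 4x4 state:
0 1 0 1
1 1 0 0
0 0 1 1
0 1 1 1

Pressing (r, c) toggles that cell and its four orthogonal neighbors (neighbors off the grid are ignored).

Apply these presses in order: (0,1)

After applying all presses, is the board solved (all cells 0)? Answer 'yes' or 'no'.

After press 1 at (0,1):
1 0 1 1
1 0 0 0
0 0 1 1
0 1 1 1

Lights still on: 9

Answer: no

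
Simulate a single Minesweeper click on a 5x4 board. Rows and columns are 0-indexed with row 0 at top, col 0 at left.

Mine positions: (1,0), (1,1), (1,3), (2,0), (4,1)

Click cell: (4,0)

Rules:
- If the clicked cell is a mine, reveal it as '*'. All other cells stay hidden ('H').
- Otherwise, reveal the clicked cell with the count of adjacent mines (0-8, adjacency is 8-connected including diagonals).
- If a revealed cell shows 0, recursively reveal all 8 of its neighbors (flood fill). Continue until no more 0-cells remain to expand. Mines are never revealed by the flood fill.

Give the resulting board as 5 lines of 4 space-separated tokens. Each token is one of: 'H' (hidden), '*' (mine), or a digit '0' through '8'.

H H H H
H H H H
H H H H
H H H H
1 H H H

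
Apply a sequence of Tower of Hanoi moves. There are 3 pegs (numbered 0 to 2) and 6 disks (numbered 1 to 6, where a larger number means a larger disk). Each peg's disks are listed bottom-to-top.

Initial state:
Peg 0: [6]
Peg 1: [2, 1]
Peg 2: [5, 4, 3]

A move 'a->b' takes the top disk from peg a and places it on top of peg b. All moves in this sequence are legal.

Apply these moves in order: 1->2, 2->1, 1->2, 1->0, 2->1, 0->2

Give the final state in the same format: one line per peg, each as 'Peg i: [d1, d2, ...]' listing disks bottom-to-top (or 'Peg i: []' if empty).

Answer: Peg 0: [6]
Peg 1: [1]
Peg 2: [5, 4, 3, 2]

Derivation:
After move 1 (1->2):
Peg 0: [6]
Peg 1: [2]
Peg 2: [5, 4, 3, 1]

After move 2 (2->1):
Peg 0: [6]
Peg 1: [2, 1]
Peg 2: [5, 4, 3]

After move 3 (1->2):
Peg 0: [6]
Peg 1: [2]
Peg 2: [5, 4, 3, 1]

After move 4 (1->0):
Peg 0: [6, 2]
Peg 1: []
Peg 2: [5, 4, 3, 1]

After move 5 (2->1):
Peg 0: [6, 2]
Peg 1: [1]
Peg 2: [5, 4, 3]

After move 6 (0->2):
Peg 0: [6]
Peg 1: [1]
Peg 2: [5, 4, 3, 2]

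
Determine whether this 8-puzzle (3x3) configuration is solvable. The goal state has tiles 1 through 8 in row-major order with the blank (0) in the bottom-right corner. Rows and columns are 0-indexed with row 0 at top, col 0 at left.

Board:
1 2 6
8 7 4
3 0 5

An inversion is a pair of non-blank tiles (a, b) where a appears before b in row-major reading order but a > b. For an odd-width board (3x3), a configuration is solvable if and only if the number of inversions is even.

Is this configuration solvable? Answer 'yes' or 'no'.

Inversions (pairs i<j in row-major order where tile[i] > tile[j] > 0): 11
11 is odd, so the puzzle is not solvable.

Answer: no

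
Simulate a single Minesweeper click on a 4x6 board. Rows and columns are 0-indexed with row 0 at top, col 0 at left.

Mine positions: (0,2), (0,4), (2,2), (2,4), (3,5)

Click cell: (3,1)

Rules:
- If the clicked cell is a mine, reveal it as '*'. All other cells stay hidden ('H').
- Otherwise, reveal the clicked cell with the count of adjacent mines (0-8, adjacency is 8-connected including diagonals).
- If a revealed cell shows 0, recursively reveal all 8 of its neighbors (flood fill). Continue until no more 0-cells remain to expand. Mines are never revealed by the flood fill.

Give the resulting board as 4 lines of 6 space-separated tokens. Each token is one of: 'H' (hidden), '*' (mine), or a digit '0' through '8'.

H H H H H H
H H H H H H
H H H H H H
H 1 H H H H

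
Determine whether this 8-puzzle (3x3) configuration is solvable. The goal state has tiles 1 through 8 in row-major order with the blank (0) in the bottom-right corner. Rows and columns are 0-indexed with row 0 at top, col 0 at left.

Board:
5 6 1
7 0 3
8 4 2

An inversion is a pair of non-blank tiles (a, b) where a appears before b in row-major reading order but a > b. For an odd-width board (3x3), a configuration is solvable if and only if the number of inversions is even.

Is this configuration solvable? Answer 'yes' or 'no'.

Inversions (pairs i<j in row-major order where tile[i] > tile[j] > 0): 15
15 is odd, so the puzzle is not solvable.

Answer: no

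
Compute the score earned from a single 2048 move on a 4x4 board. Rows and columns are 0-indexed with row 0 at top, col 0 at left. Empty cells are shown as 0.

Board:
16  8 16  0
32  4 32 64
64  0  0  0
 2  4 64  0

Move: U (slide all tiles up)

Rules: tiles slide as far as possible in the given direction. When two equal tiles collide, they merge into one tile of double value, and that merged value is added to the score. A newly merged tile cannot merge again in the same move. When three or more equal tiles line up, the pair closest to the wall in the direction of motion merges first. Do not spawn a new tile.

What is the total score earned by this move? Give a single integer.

Slide up:
col 0: [16, 32, 64, 2] -> [16, 32, 64, 2]  score +0 (running 0)
col 1: [8, 4, 0, 4] -> [8, 8, 0, 0]  score +8 (running 8)
col 2: [16, 32, 0, 64] -> [16, 32, 64, 0]  score +0 (running 8)
col 3: [0, 64, 0, 0] -> [64, 0, 0, 0]  score +0 (running 8)
Board after move:
16  8 16 64
32  8 32  0
64  0 64  0
 2  0  0  0

Answer: 8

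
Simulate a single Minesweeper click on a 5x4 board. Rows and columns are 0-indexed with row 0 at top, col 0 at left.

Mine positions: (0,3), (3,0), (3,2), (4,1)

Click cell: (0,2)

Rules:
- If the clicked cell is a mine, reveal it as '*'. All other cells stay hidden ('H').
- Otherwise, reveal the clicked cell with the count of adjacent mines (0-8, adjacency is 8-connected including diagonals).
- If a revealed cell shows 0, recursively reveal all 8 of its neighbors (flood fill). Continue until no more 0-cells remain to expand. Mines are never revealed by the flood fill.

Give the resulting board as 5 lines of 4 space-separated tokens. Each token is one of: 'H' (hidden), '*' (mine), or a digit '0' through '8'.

H H 1 H
H H H H
H H H H
H H H H
H H H H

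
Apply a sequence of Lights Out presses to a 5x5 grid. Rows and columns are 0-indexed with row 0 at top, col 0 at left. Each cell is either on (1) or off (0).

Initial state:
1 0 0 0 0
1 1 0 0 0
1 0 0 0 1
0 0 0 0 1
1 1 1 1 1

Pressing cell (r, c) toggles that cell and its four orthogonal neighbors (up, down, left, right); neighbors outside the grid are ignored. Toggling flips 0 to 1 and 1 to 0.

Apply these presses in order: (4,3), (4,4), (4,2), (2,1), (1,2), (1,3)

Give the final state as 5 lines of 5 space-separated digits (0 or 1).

Answer: 1 0 1 1 0
1 1 0 0 1
0 1 0 1 1
0 1 1 1 0
1 0 1 0 1

Derivation:
After press 1 at (4,3):
1 0 0 0 0
1 1 0 0 0
1 0 0 0 1
0 0 0 1 1
1 1 0 0 0

After press 2 at (4,4):
1 0 0 0 0
1 1 0 0 0
1 0 0 0 1
0 0 0 1 0
1 1 0 1 1

After press 3 at (4,2):
1 0 0 0 0
1 1 0 0 0
1 0 0 0 1
0 0 1 1 0
1 0 1 0 1

After press 4 at (2,1):
1 0 0 0 0
1 0 0 0 0
0 1 1 0 1
0 1 1 1 0
1 0 1 0 1

After press 5 at (1,2):
1 0 1 0 0
1 1 1 1 0
0 1 0 0 1
0 1 1 1 0
1 0 1 0 1

After press 6 at (1,3):
1 0 1 1 0
1 1 0 0 1
0 1 0 1 1
0 1 1 1 0
1 0 1 0 1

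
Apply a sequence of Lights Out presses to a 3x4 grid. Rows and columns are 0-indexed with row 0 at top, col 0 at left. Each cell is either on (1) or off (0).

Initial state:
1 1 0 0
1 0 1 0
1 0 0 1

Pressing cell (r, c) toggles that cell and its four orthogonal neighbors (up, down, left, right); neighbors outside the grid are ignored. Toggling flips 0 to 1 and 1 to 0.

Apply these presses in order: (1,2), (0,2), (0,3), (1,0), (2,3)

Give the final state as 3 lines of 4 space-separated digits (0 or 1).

Answer: 0 0 1 0
0 0 1 1
0 0 0 0

Derivation:
After press 1 at (1,2):
1 1 1 0
1 1 0 1
1 0 1 1

After press 2 at (0,2):
1 0 0 1
1 1 1 1
1 0 1 1

After press 3 at (0,3):
1 0 1 0
1 1 1 0
1 0 1 1

After press 4 at (1,0):
0 0 1 0
0 0 1 0
0 0 1 1

After press 5 at (2,3):
0 0 1 0
0 0 1 1
0 0 0 0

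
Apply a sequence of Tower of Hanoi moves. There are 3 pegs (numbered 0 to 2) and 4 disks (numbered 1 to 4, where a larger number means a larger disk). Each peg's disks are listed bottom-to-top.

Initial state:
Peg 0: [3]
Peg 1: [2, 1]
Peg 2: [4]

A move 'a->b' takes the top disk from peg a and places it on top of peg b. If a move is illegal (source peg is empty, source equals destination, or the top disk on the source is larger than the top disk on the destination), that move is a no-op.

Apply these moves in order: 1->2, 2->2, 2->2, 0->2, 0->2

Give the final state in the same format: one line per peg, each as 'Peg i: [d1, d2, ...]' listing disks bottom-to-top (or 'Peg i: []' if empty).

Answer: Peg 0: [3]
Peg 1: [2]
Peg 2: [4, 1]

Derivation:
After move 1 (1->2):
Peg 0: [3]
Peg 1: [2]
Peg 2: [4, 1]

After move 2 (2->2):
Peg 0: [3]
Peg 1: [2]
Peg 2: [4, 1]

After move 3 (2->2):
Peg 0: [3]
Peg 1: [2]
Peg 2: [4, 1]

After move 4 (0->2):
Peg 0: [3]
Peg 1: [2]
Peg 2: [4, 1]

After move 5 (0->2):
Peg 0: [3]
Peg 1: [2]
Peg 2: [4, 1]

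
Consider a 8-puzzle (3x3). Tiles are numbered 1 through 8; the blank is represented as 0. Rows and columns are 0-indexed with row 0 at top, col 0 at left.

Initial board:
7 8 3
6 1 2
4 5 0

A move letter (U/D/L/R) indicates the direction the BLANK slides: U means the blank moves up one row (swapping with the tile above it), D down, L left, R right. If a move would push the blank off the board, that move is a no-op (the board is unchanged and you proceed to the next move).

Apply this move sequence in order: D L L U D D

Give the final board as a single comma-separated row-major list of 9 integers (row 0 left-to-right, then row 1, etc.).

Answer: 7, 8, 3, 6, 1, 2, 0, 4, 5

Derivation:
After move 1 (D):
7 8 3
6 1 2
4 5 0

After move 2 (L):
7 8 3
6 1 2
4 0 5

After move 3 (L):
7 8 3
6 1 2
0 4 5

After move 4 (U):
7 8 3
0 1 2
6 4 5

After move 5 (D):
7 8 3
6 1 2
0 4 5

After move 6 (D):
7 8 3
6 1 2
0 4 5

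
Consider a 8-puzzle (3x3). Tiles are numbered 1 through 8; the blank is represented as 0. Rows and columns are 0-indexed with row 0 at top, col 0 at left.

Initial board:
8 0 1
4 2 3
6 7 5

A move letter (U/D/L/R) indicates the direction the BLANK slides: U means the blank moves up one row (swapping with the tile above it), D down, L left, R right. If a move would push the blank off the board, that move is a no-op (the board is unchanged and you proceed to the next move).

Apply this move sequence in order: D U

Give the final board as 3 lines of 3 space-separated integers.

After move 1 (D):
8 2 1
4 0 3
6 7 5

After move 2 (U):
8 0 1
4 2 3
6 7 5

Answer: 8 0 1
4 2 3
6 7 5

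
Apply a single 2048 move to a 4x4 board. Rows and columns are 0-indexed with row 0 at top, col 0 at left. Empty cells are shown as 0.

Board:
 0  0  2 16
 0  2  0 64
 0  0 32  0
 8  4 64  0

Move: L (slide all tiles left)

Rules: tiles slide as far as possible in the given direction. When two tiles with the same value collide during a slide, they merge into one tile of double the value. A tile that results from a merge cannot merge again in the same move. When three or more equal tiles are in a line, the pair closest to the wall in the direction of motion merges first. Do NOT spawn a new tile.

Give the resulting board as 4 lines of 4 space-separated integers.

Answer:  2 16  0  0
 2 64  0  0
32  0  0  0
 8  4 64  0

Derivation:
Slide left:
row 0: [0, 0, 2, 16] -> [2, 16, 0, 0]
row 1: [0, 2, 0, 64] -> [2, 64, 0, 0]
row 2: [0, 0, 32, 0] -> [32, 0, 0, 0]
row 3: [8, 4, 64, 0] -> [8, 4, 64, 0]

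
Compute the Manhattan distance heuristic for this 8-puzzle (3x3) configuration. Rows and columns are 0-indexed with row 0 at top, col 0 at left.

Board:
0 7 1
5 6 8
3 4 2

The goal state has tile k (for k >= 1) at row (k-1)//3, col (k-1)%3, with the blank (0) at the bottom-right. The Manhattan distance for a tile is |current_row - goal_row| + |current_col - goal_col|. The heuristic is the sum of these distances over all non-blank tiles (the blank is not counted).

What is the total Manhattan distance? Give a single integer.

Answer: 18

Derivation:
Tile 7: (0,1)->(2,0) = 3
Tile 1: (0,2)->(0,0) = 2
Tile 5: (1,0)->(1,1) = 1
Tile 6: (1,1)->(1,2) = 1
Tile 8: (1,2)->(2,1) = 2
Tile 3: (2,0)->(0,2) = 4
Tile 4: (2,1)->(1,0) = 2
Tile 2: (2,2)->(0,1) = 3
Sum: 3 + 2 + 1 + 1 + 2 + 4 + 2 + 3 = 18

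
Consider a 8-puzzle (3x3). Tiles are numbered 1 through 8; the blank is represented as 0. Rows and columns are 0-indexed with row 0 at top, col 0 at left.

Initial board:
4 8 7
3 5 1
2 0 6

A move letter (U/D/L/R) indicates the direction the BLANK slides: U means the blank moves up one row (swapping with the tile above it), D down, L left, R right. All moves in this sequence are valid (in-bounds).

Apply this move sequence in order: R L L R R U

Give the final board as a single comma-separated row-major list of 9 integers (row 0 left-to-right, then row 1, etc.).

After move 1 (R):
4 8 7
3 5 1
2 6 0

After move 2 (L):
4 8 7
3 5 1
2 0 6

After move 3 (L):
4 8 7
3 5 1
0 2 6

After move 4 (R):
4 8 7
3 5 1
2 0 6

After move 5 (R):
4 8 7
3 5 1
2 6 0

After move 6 (U):
4 8 7
3 5 0
2 6 1

Answer: 4, 8, 7, 3, 5, 0, 2, 6, 1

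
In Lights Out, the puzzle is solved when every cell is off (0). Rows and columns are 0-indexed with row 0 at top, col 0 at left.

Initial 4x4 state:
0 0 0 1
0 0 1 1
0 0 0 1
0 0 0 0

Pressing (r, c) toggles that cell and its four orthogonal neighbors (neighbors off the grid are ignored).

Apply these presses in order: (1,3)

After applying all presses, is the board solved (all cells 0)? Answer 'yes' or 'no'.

Answer: yes

Derivation:
After press 1 at (1,3):
0 0 0 0
0 0 0 0
0 0 0 0
0 0 0 0

Lights still on: 0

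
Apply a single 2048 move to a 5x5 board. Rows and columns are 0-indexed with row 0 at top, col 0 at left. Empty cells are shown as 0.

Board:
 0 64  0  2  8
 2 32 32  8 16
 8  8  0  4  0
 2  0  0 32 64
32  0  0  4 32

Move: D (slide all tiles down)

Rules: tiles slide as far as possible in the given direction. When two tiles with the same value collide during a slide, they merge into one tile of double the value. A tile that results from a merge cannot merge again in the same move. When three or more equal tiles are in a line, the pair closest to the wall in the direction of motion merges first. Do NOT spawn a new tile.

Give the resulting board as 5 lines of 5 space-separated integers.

Answer:  0  0  0  2  0
 2  0  0  8  8
 8 64  0  4 16
 2 32  0 32 64
32  8 32  4 32

Derivation:
Slide down:
col 0: [0, 2, 8, 2, 32] -> [0, 2, 8, 2, 32]
col 1: [64, 32, 8, 0, 0] -> [0, 0, 64, 32, 8]
col 2: [0, 32, 0, 0, 0] -> [0, 0, 0, 0, 32]
col 3: [2, 8, 4, 32, 4] -> [2, 8, 4, 32, 4]
col 4: [8, 16, 0, 64, 32] -> [0, 8, 16, 64, 32]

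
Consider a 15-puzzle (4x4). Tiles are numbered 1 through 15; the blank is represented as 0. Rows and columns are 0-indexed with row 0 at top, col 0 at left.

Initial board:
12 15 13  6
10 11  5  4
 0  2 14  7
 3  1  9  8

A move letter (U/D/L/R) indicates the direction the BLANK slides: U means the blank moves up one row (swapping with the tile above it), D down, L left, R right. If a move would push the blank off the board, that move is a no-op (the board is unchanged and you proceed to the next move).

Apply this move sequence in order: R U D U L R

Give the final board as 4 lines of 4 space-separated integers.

Answer: 12 15 13  6
10  0  5  4
 2 11 14  7
 3  1  9  8

Derivation:
After move 1 (R):
12 15 13  6
10 11  5  4
 2  0 14  7
 3  1  9  8

After move 2 (U):
12 15 13  6
10  0  5  4
 2 11 14  7
 3  1  9  8

After move 3 (D):
12 15 13  6
10 11  5  4
 2  0 14  7
 3  1  9  8

After move 4 (U):
12 15 13  6
10  0  5  4
 2 11 14  7
 3  1  9  8

After move 5 (L):
12 15 13  6
 0 10  5  4
 2 11 14  7
 3  1  9  8

After move 6 (R):
12 15 13  6
10  0  5  4
 2 11 14  7
 3  1  9  8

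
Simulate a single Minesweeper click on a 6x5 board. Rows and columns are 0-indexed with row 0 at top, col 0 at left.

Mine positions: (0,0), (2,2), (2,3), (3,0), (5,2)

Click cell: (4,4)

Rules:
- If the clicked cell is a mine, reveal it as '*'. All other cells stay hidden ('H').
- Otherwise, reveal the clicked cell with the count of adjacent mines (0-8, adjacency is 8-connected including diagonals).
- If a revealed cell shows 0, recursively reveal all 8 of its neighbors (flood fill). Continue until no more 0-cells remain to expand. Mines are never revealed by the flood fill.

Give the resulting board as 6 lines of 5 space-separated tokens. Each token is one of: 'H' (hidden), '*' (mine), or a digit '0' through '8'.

H H H H H
H H H H H
H H H H H
H H H 2 1
H H H 1 0
H H H 1 0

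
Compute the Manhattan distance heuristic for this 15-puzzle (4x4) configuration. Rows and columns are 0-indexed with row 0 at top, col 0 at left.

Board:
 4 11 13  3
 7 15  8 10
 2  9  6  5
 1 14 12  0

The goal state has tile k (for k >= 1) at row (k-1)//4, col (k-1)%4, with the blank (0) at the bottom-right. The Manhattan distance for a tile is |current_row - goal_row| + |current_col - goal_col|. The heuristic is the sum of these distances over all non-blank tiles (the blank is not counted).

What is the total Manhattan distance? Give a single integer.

Answer: 36

Derivation:
Tile 4: (0,0)->(0,3) = 3
Tile 11: (0,1)->(2,2) = 3
Tile 13: (0,2)->(3,0) = 5
Tile 3: (0,3)->(0,2) = 1
Tile 7: (1,0)->(1,2) = 2
Tile 15: (1,1)->(3,2) = 3
Tile 8: (1,2)->(1,3) = 1
Tile 10: (1,3)->(2,1) = 3
Tile 2: (2,0)->(0,1) = 3
Tile 9: (2,1)->(2,0) = 1
Tile 6: (2,2)->(1,1) = 2
Tile 5: (2,3)->(1,0) = 4
Tile 1: (3,0)->(0,0) = 3
Tile 14: (3,1)->(3,1) = 0
Tile 12: (3,2)->(2,3) = 2
Sum: 3 + 3 + 5 + 1 + 2 + 3 + 1 + 3 + 3 + 1 + 2 + 4 + 3 + 0 + 2 = 36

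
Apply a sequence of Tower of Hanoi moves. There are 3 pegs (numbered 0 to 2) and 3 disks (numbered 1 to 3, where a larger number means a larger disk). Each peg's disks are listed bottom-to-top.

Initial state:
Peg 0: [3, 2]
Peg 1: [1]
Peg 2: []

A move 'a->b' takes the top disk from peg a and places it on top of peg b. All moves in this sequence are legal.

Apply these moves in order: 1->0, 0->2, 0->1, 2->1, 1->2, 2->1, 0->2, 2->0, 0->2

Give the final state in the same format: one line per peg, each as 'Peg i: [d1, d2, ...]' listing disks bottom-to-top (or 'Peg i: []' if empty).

Answer: Peg 0: []
Peg 1: [2, 1]
Peg 2: [3]

Derivation:
After move 1 (1->0):
Peg 0: [3, 2, 1]
Peg 1: []
Peg 2: []

After move 2 (0->2):
Peg 0: [3, 2]
Peg 1: []
Peg 2: [1]

After move 3 (0->1):
Peg 0: [3]
Peg 1: [2]
Peg 2: [1]

After move 4 (2->1):
Peg 0: [3]
Peg 1: [2, 1]
Peg 2: []

After move 5 (1->2):
Peg 0: [3]
Peg 1: [2]
Peg 2: [1]

After move 6 (2->1):
Peg 0: [3]
Peg 1: [2, 1]
Peg 2: []

After move 7 (0->2):
Peg 0: []
Peg 1: [2, 1]
Peg 2: [3]

After move 8 (2->0):
Peg 0: [3]
Peg 1: [2, 1]
Peg 2: []

After move 9 (0->2):
Peg 0: []
Peg 1: [2, 1]
Peg 2: [3]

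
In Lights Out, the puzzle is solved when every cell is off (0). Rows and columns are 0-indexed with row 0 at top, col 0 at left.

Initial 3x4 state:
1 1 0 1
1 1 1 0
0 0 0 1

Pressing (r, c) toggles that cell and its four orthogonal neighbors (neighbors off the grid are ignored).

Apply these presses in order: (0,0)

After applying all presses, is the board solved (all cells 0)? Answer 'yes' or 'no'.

After press 1 at (0,0):
0 0 0 1
0 1 1 0
0 0 0 1

Lights still on: 4

Answer: no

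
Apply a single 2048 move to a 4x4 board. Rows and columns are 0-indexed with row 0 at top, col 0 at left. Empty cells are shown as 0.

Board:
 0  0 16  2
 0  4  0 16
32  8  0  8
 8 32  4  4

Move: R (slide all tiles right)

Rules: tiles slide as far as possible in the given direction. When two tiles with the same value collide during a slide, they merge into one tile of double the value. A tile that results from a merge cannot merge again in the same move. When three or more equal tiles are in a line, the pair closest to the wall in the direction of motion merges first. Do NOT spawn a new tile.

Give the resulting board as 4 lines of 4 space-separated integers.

Answer:  0  0 16  2
 0  0  4 16
 0  0 32 16
 0  8 32  8

Derivation:
Slide right:
row 0: [0, 0, 16, 2] -> [0, 0, 16, 2]
row 1: [0, 4, 0, 16] -> [0, 0, 4, 16]
row 2: [32, 8, 0, 8] -> [0, 0, 32, 16]
row 3: [8, 32, 4, 4] -> [0, 8, 32, 8]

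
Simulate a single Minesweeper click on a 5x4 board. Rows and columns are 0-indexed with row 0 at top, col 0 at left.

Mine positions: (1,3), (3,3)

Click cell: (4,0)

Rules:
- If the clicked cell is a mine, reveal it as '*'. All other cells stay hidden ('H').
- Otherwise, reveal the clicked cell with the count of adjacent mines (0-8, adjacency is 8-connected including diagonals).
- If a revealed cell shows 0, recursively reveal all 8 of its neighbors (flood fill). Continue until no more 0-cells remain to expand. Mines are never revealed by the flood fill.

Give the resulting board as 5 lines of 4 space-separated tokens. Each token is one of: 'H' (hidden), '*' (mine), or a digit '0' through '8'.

0 0 1 H
0 0 1 H
0 0 2 H
0 0 1 H
0 0 1 H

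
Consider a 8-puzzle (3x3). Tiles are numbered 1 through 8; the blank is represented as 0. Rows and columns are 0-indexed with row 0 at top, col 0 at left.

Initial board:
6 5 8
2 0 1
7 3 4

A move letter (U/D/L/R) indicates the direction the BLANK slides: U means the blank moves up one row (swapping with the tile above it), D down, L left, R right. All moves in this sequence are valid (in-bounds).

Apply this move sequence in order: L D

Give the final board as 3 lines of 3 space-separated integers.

Answer: 6 5 8
7 2 1
0 3 4

Derivation:
After move 1 (L):
6 5 8
0 2 1
7 3 4

After move 2 (D):
6 5 8
7 2 1
0 3 4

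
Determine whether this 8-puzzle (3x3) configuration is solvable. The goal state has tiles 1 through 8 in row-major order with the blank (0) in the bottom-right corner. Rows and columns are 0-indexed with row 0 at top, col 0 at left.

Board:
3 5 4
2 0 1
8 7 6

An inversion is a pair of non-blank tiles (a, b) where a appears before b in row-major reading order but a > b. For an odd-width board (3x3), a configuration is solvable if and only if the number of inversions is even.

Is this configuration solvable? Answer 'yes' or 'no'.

Inversions (pairs i<j in row-major order where tile[i] > tile[j] > 0): 11
11 is odd, so the puzzle is not solvable.

Answer: no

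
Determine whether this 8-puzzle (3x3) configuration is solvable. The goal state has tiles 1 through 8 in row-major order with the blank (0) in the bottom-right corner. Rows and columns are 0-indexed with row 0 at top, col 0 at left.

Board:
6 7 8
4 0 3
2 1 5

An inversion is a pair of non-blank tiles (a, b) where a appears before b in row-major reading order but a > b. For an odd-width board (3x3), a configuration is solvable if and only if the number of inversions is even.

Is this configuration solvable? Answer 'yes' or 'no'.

Answer: no

Derivation:
Inversions (pairs i<j in row-major order where tile[i] > tile[j] > 0): 21
21 is odd, so the puzzle is not solvable.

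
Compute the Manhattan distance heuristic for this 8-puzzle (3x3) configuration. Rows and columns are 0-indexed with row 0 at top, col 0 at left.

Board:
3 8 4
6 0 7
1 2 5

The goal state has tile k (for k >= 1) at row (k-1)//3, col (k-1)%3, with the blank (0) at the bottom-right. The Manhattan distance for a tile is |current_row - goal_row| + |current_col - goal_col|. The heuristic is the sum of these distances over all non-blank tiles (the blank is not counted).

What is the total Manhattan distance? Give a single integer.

Tile 3: at (0,0), goal (0,2), distance |0-0|+|0-2| = 2
Tile 8: at (0,1), goal (2,1), distance |0-2|+|1-1| = 2
Tile 4: at (0,2), goal (1,0), distance |0-1|+|2-0| = 3
Tile 6: at (1,0), goal (1,2), distance |1-1|+|0-2| = 2
Tile 7: at (1,2), goal (2,0), distance |1-2|+|2-0| = 3
Tile 1: at (2,0), goal (0,0), distance |2-0|+|0-0| = 2
Tile 2: at (2,1), goal (0,1), distance |2-0|+|1-1| = 2
Tile 5: at (2,2), goal (1,1), distance |2-1|+|2-1| = 2
Sum: 2 + 2 + 3 + 2 + 3 + 2 + 2 + 2 = 18

Answer: 18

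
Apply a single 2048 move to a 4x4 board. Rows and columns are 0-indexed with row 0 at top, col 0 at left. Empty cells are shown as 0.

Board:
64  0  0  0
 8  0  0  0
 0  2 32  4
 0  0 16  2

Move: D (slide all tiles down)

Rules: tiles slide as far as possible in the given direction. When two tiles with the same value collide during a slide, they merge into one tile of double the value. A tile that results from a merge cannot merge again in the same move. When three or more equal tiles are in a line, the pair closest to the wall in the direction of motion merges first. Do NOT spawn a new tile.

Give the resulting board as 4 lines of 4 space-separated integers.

Answer:  0  0  0  0
 0  0  0  0
64  0 32  4
 8  2 16  2

Derivation:
Slide down:
col 0: [64, 8, 0, 0] -> [0, 0, 64, 8]
col 1: [0, 0, 2, 0] -> [0, 0, 0, 2]
col 2: [0, 0, 32, 16] -> [0, 0, 32, 16]
col 3: [0, 0, 4, 2] -> [0, 0, 4, 2]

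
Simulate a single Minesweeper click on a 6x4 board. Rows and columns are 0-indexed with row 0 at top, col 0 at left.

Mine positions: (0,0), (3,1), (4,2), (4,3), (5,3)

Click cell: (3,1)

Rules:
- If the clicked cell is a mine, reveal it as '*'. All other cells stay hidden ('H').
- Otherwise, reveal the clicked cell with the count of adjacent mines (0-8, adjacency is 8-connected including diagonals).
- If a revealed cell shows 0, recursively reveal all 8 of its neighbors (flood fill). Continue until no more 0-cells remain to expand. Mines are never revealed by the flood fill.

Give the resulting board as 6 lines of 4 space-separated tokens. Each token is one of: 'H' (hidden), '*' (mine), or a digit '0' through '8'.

H H H H
H H H H
H H H H
H * H H
H H H H
H H H H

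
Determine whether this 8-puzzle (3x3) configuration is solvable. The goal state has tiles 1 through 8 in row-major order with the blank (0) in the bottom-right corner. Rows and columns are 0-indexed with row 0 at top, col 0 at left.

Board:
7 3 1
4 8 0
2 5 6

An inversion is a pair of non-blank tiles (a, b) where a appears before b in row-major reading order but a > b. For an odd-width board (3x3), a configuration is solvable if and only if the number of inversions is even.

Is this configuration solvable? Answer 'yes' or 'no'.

Inversions (pairs i<j in row-major order where tile[i] > tile[j] > 0): 12
12 is even, so the puzzle is solvable.

Answer: yes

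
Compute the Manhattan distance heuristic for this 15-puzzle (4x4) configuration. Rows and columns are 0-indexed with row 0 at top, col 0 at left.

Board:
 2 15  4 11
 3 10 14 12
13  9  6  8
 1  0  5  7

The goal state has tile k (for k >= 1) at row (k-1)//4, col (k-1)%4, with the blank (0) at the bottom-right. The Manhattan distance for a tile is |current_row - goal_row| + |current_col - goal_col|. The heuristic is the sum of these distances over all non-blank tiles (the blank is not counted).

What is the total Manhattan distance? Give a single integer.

Tile 2: (0,0)->(0,1) = 1
Tile 15: (0,1)->(3,2) = 4
Tile 4: (0,2)->(0,3) = 1
Tile 11: (0,3)->(2,2) = 3
Tile 3: (1,0)->(0,2) = 3
Tile 10: (1,1)->(2,1) = 1
Tile 14: (1,2)->(3,1) = 3
Tile 12: (1,3)->(2,3) = 1
Tile 13: (2,0)->(3,0) = 1
Tile 9: (2,1)->(2,0) = 1
Tile 6: (2,2)->(1,1) = 2
Tile 8: (2,3)->(1,3) = 1
Tile 1: (3,0)->(0,0) = 3
Tile 5: (3,2)->(1,0) = 4
Tile 7: (3,3)->(1,2) = 3
Sum: 1 + 4 + 1 + 3 + 3 + 1 + 3 + 1 + 1 + 1 + 2 + 1 + 3 + 4 + 3 = 32

Answer: 32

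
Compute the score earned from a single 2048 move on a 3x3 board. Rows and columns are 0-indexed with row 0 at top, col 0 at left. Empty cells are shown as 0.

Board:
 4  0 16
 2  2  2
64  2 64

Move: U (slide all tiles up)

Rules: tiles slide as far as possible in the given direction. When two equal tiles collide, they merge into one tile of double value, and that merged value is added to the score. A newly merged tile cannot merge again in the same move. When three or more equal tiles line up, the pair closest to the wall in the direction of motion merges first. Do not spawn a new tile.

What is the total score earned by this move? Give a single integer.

Slide up:
col 0: [4, 2, 64] -> [4, 2, 64]  score +0 (running 0)
col 1: [0, 2, 2] -> [4, 0, 0]  score +4 (running 4)
col 2: [16, 2, 64] -> [16, 2, 64]  score +0 (running 4)
Board after move:
 4  4 16
 2  0  2
64  0 64

Answer: 4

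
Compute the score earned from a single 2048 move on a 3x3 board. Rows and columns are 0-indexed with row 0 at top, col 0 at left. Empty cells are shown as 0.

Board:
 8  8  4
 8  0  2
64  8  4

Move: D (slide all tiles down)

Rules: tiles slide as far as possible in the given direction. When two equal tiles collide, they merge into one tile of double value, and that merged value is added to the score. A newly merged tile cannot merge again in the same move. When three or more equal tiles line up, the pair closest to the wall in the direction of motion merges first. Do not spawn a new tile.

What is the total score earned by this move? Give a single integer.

Answer: 32

Derivation:
Slide down:
col 0: [8, 8, 64] -> [0, 16, 64]  score +16 (running 16)
col 1: [8, 0, 8] -> [0, 0, 16]  score +16 (running 32)
col 2: [4, 2, 4] -> [4, 2, 4]  score +0 (running 32)
Board after move:
 0  0  4
16  0  2
64 16  4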